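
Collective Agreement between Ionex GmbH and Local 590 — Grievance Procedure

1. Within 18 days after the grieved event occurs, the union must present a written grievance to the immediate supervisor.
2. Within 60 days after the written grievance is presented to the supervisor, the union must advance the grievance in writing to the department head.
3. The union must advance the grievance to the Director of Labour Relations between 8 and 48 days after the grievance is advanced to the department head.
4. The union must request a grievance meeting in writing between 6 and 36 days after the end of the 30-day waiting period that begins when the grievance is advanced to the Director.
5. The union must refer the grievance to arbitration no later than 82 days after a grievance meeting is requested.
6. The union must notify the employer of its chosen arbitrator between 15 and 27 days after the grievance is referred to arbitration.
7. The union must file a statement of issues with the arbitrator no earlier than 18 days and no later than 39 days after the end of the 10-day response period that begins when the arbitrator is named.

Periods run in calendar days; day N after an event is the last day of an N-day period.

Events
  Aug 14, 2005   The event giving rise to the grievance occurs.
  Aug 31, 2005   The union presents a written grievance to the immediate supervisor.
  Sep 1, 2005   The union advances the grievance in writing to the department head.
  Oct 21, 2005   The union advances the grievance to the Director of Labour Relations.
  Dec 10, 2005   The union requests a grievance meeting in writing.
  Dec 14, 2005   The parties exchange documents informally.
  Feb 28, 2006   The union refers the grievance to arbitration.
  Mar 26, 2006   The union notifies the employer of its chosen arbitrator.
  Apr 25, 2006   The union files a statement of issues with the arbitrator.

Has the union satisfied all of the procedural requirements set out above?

No

Step 1 — counting 18 days from Aug 14, 2005 (when the grieved event occurs) gives a deadline of Sep 1, 2005; done Aug 31, 2005 — timely.
Step 2 — counting 60 days from Aug 31, 2005 (when the written grievance is presented to the supervisor) gives a deadline of Oct 30, 2005; Sep 1, 2005 is within that limit.
Step 3 — 8 and 48 days from Sep 1, 2005 (when the grievance is advanced to the department head) are Sep 9, 2005 and Oct 19, 2005 respectively; Oct 21, 2005 is 2 days past the end of the window.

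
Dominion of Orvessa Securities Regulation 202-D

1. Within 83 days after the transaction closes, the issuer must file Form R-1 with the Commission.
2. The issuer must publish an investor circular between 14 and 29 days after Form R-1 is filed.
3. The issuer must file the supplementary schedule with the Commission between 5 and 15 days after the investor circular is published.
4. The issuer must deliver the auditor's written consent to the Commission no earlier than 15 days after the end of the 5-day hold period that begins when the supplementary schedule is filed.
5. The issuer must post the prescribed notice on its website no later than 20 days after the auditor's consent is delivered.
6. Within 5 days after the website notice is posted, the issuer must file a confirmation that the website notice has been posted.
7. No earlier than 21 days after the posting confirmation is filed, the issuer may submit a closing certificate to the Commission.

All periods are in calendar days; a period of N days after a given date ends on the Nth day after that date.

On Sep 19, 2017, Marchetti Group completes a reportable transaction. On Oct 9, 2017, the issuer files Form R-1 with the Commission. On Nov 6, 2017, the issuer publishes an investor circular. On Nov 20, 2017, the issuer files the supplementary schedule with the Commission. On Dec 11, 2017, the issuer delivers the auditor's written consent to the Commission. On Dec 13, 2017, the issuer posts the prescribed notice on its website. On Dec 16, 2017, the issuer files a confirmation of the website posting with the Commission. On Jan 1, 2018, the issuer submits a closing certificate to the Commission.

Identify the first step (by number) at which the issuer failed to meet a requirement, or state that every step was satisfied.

Step 1 — counting 83 days from Sep 19, 2017 (when the transaction closes) gives a deadline of Dec 11, 2017; done Oct 9, 2017 — timely.
Step 2 — 14 and 29 days from Oct 9, 2017 (when Form R-1 is filed) are Oct 23, 2017 and Nov 7, 2017 respectively; Nov 6, 2017 falls inside that range.
Step 3 — 5 and 15 days from Nov 6, 2017 (when the investor circular is published) are Nov 11, 2017 and Nov 21, 2017 respectively; done Nov 20, 2017 — within the window.
Step 4 — must wait 15 days from Nov 25, 2017 (end of the 5-day hold period, which began when the supplementary schedule is filed on Nov 20, 2017), so not before Dec 10, 2017; done Dec 11, 2017 — permitted.
Step 5 — counting 20 days from Dec 11, 2017 (when the auditor's consent is delivered) gives a deadline of Dec 31, 2017; done Dec 13, 2017 — timely.
Step 6 — counting 5 days from Dec 13, 2017 (when the website notice is posted) gives a deadline of Dec 18, 2017; done Dec 16, 2017 — timely.
Step 7 — must wait 21 days from Dec 16, 2017 (when the posting confirmation is filed), so not before Jan 6, 2018; Jan 1, 2018 is 5 days before the earliest permitted date.

Step 7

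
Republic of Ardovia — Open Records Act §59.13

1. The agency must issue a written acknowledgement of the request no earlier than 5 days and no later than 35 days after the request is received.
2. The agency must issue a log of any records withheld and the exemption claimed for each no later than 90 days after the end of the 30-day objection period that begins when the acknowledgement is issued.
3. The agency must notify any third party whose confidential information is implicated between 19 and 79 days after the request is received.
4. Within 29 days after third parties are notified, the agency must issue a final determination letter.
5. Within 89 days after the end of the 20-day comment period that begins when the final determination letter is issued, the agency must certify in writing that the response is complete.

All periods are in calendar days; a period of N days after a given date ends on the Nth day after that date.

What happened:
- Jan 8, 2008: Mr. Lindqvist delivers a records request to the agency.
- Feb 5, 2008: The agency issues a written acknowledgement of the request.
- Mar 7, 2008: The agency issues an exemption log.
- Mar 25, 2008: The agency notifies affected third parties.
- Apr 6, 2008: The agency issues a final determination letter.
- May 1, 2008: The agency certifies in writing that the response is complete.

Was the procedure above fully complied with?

Yes

(1) the permitted window runs from Jan 8, 2008 + 5 = Jan 13, 2008 to Jan 8, 2008 + 35 = Feb 12, 2008; Feb 5, 2008 falls inside that range.
(2) due by Mar 6, 2008 + 90 days = Jun 4, 2008; completed Mar 7, 2008, before the deadline.
(3) the permitted window runs from Jan 8, 2008 + 19 = Jan 27, 2008 to Jan 8, 2008 + 79 = Mar 27, 2008; done Mar 25, 2008, which is between those dates.
(4) due by Mar 25, 2008 + 29 days = Apr 23, 2008; Apr 6, 2008 is within that limit.
(5) due by Apr 26, 2008 + 89 days = Jul 24, 2008; May 1, 2008 is within that limit.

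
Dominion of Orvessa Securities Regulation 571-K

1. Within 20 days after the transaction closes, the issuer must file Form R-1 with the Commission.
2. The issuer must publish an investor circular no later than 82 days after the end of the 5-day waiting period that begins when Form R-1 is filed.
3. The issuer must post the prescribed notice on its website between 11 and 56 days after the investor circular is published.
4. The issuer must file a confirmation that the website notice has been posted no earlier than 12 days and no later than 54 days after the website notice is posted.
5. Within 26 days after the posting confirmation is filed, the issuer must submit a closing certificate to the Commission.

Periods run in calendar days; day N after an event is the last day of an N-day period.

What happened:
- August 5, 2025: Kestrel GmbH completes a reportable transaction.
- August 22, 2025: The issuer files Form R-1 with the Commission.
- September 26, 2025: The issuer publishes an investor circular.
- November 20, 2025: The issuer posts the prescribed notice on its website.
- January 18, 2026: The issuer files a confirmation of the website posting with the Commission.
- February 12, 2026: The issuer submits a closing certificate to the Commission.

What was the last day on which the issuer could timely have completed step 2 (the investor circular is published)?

Form R-1 is filed on August 22, 2025; the 5-day waiting period therefore ends August 27, 2025, and step 2 runs from that date. 82 days after August 27, 2025 is November 17, 2025.

November 17, 2025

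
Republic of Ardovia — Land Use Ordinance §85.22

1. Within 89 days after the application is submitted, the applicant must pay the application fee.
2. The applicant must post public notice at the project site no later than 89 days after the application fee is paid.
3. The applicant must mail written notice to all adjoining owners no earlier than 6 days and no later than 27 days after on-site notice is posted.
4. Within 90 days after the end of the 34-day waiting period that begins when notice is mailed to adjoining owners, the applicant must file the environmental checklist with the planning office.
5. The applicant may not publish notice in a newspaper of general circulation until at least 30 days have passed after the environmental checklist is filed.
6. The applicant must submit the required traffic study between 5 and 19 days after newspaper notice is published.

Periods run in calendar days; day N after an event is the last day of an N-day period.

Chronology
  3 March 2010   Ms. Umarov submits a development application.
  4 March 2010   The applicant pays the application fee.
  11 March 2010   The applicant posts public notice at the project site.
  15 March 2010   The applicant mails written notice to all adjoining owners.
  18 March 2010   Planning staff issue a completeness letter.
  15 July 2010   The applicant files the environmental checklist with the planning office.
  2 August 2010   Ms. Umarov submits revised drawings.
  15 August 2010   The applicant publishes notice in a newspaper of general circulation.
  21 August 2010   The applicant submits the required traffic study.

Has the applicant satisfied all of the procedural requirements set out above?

(1) due by 3 March 2010 + 89 days = 31 May 2010; done 4 March 2010 — timely.
(2) due by 4 March 2010 + 89 days = 1 June 2010; done 11 March 2010 — timely.
(3) the permitted window runs from 11 March 2010 + 6 = 17 March 2010 to 11 March 2010 + 27 = 7 April 2010; 15 March 2010 is 2 days too early.
No need to go further; step 3 was not satisfied.

No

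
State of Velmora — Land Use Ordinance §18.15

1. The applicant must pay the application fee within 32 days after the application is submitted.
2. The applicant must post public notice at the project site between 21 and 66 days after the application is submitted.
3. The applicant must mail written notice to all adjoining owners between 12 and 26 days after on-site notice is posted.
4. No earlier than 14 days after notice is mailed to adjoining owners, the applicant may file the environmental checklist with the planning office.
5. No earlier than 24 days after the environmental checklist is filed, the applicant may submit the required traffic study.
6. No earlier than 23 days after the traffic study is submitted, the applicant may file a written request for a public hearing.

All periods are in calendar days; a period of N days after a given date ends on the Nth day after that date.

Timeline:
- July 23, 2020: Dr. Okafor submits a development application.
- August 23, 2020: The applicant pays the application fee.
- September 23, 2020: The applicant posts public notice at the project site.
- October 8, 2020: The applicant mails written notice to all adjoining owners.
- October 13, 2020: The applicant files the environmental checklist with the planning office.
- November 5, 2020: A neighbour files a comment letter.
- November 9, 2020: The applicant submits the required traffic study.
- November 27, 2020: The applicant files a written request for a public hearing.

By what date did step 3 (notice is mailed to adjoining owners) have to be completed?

Step 3 runs from September 23, 2020, when on-site notice is posted. The window is 12–26 days after September 23, 2020; it closes on October 19, 2020.

October 19, 2020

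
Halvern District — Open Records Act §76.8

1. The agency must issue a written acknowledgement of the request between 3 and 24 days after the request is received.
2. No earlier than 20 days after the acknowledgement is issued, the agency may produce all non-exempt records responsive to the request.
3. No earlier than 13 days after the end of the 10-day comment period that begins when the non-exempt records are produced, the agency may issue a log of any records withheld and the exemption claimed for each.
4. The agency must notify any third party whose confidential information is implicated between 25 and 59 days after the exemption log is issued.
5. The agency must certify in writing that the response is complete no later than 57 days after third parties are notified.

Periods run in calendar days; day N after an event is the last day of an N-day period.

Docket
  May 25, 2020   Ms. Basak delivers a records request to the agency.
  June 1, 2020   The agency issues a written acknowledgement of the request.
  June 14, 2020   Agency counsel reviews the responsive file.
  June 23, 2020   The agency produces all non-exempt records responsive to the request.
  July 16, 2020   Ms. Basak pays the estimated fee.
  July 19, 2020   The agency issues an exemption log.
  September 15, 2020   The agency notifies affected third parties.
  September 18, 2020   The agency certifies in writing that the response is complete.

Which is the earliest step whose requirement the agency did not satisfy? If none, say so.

Step 1 — 3 and 24 days from May 25, 2020 (when the request is received) are May 28, 2020 and June 18, 2020 respectively; done June 1, 2020, which is between those dates.
Step 2 — must wait 20 days from June 1, 2020 (when the acknowledgement is issued), so not before June 21, 2020; done June 23, 2020, after the minimum wait.
Step 3 — must wait 13 days from July 3, 2020 (end of the 10-day comment period, which began when the non-exempt records are produced on June 23, 2020), so not before July 16, 2020; done July 19, 2020 — permitted.
Step 4 — 25 and 59 days from July 19, 2020 (when the exemption log is issued) are August 13, 2020 and September 16, 2020 respectively; September 15, 2020 falls inside that range.
Step 5 — counting 57 days from September 15, 2020 (when third parties are notified) gives a deadline of November 11, 2020; completed September 18, 2020, before the deadline.

None — every step was satisfied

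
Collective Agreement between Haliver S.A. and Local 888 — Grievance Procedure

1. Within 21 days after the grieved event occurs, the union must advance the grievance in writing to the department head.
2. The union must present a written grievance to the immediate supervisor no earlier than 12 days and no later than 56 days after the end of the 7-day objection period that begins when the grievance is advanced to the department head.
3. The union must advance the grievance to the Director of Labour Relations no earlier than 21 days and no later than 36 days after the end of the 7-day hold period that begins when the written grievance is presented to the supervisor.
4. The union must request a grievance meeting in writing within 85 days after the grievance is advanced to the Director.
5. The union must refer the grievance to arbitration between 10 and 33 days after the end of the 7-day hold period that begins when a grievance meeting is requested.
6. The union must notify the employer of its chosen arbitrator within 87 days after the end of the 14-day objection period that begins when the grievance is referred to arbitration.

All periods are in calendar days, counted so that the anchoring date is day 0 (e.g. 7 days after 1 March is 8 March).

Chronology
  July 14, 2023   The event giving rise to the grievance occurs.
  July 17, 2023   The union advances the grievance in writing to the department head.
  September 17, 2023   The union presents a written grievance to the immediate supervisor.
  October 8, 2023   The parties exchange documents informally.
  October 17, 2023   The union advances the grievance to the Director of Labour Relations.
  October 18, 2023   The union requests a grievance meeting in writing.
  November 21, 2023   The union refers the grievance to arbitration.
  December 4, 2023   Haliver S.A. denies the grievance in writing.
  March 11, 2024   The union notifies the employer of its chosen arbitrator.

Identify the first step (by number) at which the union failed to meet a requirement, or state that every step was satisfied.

Step 1: 21 days after July 14, 2023 (when the grieved event occurs) is August 4, 2023; July 17, 2023 is within that limit.
Step 2: the window is 12–56 days after July 24, 2023 (end of the 7-day objection period, which began when the grievance is advanced to the department head on July 17, 2023), so August 5, 2023 through September 18, 2023; done September 17, 2023, which is between those dates.
Step 3: the window is 21–36 days after September 24, 2023 (end of the 7-day hold period, which began when the written grievance is presented to the supervisor on September 17, 2023), so October 15, 2023 through October 30, 2023; done October 17, 2023, which is between those dates.
Step 4: 85 days after October 17, 2023 (when the grievance is advanced to the Director) is January 10, 2024; completed October 18, 2023, before the deadline.
Step 5: the window is 10–33 days after October 25, 2023 (end of the 7-day hold period, which began when a grievance meeting is requested on October 18, 2023), so November 4, 2023 through November 27, 2023; November 21, 2023 falls inside that range.
Step 6: 87 days after December 5, 2023 (end of the 14-day objection period, which began when the grievance is referred to arbitration on November 21, 2023) is March 1, 2024; done March 11, 2024 — 10 days late.
Later steps need not be reached.

Step 6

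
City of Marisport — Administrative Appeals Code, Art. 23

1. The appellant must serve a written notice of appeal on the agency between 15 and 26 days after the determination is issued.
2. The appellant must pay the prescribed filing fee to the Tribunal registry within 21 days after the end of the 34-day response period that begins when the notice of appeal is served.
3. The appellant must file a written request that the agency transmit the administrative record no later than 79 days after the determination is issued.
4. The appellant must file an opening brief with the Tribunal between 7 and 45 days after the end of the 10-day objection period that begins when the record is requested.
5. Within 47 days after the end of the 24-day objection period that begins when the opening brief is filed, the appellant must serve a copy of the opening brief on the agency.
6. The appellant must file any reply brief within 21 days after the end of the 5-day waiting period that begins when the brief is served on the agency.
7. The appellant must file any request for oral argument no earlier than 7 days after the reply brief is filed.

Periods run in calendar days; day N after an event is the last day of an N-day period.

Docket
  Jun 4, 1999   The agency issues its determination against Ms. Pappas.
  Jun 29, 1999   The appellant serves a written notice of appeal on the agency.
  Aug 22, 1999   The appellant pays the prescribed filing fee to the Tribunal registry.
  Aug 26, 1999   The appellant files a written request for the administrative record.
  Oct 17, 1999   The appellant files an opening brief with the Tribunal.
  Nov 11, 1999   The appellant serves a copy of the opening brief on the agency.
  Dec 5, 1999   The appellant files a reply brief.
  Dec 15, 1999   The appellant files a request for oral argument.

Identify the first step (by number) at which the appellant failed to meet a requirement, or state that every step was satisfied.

Step 1: the window is 15–26 days after Jun 4, 1999 (when the determination is issued), so Jun 19, 1999 through Jun 30, 1999; Jun 29, 1999 falls inside that range.
Step 2: 21 days after Aug 2, 1999 (end of the 34-day response period, which began when the notice of appeal is served on Jun 29, 1999) is Aug 23, 1999; done Aug 22, 1999 — timely.
Step 3: 79 days after Jun 4, 1999 (when the determination is issued) is Aug 22, 1999; done Aug 26, 1999 — 4 days late.
Later steps need not be reached.

Step 3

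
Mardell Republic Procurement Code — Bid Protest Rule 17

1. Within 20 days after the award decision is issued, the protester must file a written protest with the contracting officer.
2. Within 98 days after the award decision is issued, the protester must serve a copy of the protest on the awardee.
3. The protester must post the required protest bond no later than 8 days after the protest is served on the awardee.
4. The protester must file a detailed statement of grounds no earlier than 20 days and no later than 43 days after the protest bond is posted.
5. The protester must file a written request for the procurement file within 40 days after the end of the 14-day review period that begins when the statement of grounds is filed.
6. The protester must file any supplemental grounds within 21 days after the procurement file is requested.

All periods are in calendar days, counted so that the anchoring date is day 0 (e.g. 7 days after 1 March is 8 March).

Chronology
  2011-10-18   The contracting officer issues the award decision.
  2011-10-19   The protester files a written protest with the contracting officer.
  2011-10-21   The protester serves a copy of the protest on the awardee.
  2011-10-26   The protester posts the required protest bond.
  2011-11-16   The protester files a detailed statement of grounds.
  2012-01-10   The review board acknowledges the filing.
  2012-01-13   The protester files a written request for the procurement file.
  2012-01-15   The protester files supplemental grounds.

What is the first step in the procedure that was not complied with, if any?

Step 1 — counting 20 days from 2011-10-18 (when the award decision is issued) gives a deadline of 2011-11-07; 2011-10-19 is within that limit.
Step 2 — counting 98 days from 2011-10-18 (when the award decision is issued) gives a deadline of 2012-01-24; completed 2011-10-21, before the deadline.
Step 3 — counting 8 days from 2011-10-21 (when the protest is served on the awardee) gives a deadline of 2011-10-29; done 2011-10-26 — timely.
Step 4 — 20 and 43 days from 2011-10-26 (when the protest bond is posted) are 2011-11-15 and 2011-12-08 respectively; done 2011-11-16 — within the window.
Step 5 — counting 40 days from 2011-11-30 (end of the 14-day review period, which began when the statement of grounds is filed on 2011-11-16) gives a deadline of 2012-01-09; 2012-01-13 misses that deadline by 4 days.
Later steps need not be reached.

Step 5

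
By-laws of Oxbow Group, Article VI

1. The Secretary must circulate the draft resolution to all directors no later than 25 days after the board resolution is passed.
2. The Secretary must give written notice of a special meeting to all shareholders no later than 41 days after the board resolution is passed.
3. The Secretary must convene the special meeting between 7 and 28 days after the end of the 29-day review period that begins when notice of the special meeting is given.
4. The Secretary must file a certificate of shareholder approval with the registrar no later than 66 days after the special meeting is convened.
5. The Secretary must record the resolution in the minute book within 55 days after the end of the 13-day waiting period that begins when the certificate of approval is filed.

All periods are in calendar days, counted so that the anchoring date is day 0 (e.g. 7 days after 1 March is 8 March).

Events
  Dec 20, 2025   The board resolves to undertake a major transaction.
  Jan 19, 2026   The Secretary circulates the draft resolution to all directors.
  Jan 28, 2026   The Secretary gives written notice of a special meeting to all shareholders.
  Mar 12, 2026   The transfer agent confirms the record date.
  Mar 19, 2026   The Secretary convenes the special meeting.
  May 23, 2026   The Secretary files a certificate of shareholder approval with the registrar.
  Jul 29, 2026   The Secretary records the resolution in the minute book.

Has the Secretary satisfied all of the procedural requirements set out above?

No

(1) due by Dec 20, 2025 + 25 days = Jan 14, 2026; done Jan 19, 2026 — 5 days late.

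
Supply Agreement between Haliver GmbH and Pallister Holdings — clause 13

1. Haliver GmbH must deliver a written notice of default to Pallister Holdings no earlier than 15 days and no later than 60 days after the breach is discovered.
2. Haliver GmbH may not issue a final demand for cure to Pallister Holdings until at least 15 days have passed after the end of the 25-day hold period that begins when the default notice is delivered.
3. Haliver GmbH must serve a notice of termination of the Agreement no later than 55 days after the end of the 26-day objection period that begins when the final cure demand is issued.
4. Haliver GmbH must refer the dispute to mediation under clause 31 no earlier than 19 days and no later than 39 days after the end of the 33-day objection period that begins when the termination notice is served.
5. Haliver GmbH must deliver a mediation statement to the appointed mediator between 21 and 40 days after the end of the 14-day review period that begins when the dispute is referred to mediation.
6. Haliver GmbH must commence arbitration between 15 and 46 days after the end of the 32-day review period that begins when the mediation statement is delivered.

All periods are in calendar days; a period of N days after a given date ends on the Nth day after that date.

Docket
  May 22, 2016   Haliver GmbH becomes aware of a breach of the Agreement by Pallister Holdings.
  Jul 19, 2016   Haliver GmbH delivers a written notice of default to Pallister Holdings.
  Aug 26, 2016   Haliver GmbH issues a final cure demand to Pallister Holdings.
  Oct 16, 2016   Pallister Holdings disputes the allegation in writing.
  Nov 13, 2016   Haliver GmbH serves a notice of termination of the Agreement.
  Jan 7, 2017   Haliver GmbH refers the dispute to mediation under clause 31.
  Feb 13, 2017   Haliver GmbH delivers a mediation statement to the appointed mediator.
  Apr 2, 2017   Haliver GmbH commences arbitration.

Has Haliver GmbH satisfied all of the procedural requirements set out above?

No

Step 1 — 15 and 60 days from May 22, 2016 (when the breach is discovered) are Jun 6, 2016 and Jul 21, 2016 respectively; Jul 19, 2016 falls inside that range.
Step 2 — must wait 15 days from Aug 13, 2016 (end of the 25-day hold period, which began when the default notice is delivered on Jul 19, 2016), so not before Aug 28, 2016; Aug 26, 2016 is 2 days before the earliest permitted date.
No need to go further; step 2 was not satisfied.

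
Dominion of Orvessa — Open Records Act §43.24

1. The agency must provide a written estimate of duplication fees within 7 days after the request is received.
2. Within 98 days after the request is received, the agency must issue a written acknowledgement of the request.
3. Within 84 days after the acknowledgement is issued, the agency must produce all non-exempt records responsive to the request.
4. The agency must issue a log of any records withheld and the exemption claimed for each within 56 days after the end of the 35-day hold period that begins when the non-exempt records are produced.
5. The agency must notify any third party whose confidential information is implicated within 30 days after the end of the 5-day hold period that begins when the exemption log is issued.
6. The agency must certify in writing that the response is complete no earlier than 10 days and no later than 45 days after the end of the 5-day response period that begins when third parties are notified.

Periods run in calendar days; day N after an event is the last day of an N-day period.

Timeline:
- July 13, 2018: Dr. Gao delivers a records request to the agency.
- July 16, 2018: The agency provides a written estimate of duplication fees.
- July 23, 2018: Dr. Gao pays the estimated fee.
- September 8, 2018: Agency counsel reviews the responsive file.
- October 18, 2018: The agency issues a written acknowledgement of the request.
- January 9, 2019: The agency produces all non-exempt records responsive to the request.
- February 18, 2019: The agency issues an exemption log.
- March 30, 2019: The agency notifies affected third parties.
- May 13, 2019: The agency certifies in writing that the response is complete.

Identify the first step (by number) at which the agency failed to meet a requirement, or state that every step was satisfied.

Step 5

(1) due by July 13, 2018 + 7 days = July 20, 2018; July 16, 2018 is within that limit.
(2) due by July 13, 2018 + 98 days = October 19, 2018; done October 18, 2018 — timely.
(3) due by October 18, 2018 + 84 days = January 10, 2019; done January 9, 2019 — timely.
(4) due by February 13, 2019 + 56 days = April 10, 2019; completed February 18, 2019, before the deadline.
(5) due by February 23, 2019 + 30 days = March 25, 2019; done March 30, 2019 — 5 days late.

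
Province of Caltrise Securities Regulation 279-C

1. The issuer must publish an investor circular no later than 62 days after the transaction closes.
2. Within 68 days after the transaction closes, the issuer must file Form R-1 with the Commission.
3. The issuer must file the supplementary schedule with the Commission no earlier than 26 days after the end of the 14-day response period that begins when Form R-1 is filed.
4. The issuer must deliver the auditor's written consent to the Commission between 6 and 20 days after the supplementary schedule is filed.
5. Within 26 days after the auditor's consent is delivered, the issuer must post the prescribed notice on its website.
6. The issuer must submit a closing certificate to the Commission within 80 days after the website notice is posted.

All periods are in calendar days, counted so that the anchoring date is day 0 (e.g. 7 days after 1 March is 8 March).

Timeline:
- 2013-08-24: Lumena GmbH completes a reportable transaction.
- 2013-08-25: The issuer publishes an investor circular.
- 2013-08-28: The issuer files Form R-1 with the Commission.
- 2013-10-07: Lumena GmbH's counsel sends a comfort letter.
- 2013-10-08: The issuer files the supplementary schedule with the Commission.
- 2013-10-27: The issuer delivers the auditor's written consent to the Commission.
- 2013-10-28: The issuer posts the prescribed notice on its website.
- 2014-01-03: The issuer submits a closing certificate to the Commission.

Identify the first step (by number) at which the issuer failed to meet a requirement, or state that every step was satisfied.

Step 1 — counting 62 days from 2013-08-24 (when the transaction closes) gives a deadline of 2013-10-25; done 2013-08-25 — timely.
Step 2 — counting 68 days from 2013-08-24 (when the transaction closes) gives a deadline of 2013-10-31; completed 2013-08-28, before the deadline.
Step 3 — must wait 26 days from 2013-09-11 (end of the 14-day response period, which began when Form R-1 is filed on 2013-08-28), so not before 2013-10-07; done 2013-10-08 — permitted.
Step 4 — 6 and 20 days from 2013-10-08 (when the supplementary schedule is filed) are 2013-10-14 and 2013-10-28 respectively; 2013-10-27 falls inside that range.
Step 5 — counting 26 days from 2013-10-27 (when the auditor's consent is delivered) gives a deadline of 2013-11-22; done 2013-10-28 — timely.
Step 6 — counting 80 days from 2013-10-28 (when the website notice is posted) gives a deadline of 2014-01-16; completed 2014-01-03, before the deadline.

None — every step was satisfied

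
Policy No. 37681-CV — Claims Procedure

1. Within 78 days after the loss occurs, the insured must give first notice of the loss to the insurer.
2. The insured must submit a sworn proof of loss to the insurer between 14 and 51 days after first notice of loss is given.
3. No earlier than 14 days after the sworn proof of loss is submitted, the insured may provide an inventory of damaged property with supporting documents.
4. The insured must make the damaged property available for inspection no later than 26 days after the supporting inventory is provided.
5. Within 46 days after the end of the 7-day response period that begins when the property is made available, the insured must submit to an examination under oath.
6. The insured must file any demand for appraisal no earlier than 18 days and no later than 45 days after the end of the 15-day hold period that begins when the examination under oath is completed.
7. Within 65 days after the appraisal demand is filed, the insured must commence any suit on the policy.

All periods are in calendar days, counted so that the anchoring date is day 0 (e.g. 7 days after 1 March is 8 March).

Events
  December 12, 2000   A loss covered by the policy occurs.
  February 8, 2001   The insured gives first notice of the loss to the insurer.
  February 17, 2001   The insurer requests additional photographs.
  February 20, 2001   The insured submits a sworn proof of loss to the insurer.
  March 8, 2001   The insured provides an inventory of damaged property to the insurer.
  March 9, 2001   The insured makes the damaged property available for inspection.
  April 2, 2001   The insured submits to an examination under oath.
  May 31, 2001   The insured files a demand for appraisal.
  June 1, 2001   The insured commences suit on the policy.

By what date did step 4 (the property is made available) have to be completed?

Step 4 runs from March 8, 2001, when the supporting inventory is provided. 26 days after March 8, 2001 is April 3, 2001.

April 3, 2001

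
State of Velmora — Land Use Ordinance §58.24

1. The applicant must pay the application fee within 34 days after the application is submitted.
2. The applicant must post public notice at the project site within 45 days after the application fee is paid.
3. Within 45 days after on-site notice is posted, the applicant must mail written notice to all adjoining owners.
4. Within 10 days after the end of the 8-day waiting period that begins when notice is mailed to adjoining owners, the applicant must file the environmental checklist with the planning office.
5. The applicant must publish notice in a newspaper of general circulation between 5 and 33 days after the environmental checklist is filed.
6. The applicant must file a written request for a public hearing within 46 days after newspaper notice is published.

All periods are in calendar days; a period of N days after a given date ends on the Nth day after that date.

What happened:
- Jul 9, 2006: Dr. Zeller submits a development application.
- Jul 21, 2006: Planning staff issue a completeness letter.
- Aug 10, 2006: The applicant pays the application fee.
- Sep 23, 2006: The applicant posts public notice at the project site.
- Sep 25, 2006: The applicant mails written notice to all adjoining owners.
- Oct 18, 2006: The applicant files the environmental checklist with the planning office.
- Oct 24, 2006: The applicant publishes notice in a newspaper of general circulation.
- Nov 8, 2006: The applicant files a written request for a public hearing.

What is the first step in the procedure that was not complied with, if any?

Step 1: 34 days after Jul 9, 2006 (when the application is submitted) is Aug 12, 2006; done Aug 10, 2006 — timely.
Step 2: 45 days after Aug 10, 2006 (when the application fee is paid) is Sep 24, 2006; Sep 23, 2006 is within that limit.
Step 3: 45 days after Sep 23, 2006 (when on-site notice is posted) is Nov 7, 2006; completed Sep 25, 2006, before the deadline.
Step 4: 10 days after Oct 3, 2006 (end of the 8-day waiting period, which began when notice is mailed to adjoining owners on Sep 25, 2006) is Oct 13, 2006; done Oct 18, 2006 — 5 days late.

Step 4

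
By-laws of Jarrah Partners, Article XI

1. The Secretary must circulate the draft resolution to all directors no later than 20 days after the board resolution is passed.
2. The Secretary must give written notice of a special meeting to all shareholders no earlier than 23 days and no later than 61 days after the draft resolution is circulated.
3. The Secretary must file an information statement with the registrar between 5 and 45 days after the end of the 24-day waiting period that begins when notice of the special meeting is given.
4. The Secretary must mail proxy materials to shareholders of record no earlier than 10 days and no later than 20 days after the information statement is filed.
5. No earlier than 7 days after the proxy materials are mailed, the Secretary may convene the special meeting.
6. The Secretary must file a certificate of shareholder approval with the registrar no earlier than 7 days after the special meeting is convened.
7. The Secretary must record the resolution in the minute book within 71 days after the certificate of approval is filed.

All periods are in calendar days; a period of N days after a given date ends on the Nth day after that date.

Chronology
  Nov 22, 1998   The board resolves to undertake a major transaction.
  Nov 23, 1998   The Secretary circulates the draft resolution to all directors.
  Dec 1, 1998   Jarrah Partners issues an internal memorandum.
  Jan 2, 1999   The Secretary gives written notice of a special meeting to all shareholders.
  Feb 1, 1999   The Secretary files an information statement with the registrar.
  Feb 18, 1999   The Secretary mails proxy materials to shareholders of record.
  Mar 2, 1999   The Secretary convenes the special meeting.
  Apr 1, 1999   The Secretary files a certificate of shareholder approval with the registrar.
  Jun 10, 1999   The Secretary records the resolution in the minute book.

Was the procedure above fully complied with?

Yes

(1) due by Nov 22, 1998 + 20 days = Dec 12, 1998; done Nov 23, 1998 — timely.
(2) the permitted window runs from Nov 23, 1998 + 23 = Dec 16, 1998 to Nov 23, 1998 + 61 = Jan 23, 1999; done Jan 2, 1999 — within the window.
(3) the permitted window runs from Jan 26, 1999 + 5 = Jan 31, 1999 to Jan 26, 1999 + 45 = Mar 12, 1999; Feb 1, 1999 falls inside that range.
(4) the permitted window runs from Feb 1, 1999 + 10 = Feb 11, 1999 to Feb 1, 1999 + 20 = Feb 21, 1999; done Feb 18, 1999, which is between those dates.
(5) permitted from Feb 18, 1999 + 7 days = Feb 25, 1999 onward; done Mar 2, 1999, after the minimum wait.
(6) permitted from Mar 2, 1999 + 7 days = Mar 9, 1999 onward; done Apr 1, 1999 — permitted.
(7) due by Apr 1, 1999 + 71 days = Jun 11, 1999; done Jun 10, 1999 — timely.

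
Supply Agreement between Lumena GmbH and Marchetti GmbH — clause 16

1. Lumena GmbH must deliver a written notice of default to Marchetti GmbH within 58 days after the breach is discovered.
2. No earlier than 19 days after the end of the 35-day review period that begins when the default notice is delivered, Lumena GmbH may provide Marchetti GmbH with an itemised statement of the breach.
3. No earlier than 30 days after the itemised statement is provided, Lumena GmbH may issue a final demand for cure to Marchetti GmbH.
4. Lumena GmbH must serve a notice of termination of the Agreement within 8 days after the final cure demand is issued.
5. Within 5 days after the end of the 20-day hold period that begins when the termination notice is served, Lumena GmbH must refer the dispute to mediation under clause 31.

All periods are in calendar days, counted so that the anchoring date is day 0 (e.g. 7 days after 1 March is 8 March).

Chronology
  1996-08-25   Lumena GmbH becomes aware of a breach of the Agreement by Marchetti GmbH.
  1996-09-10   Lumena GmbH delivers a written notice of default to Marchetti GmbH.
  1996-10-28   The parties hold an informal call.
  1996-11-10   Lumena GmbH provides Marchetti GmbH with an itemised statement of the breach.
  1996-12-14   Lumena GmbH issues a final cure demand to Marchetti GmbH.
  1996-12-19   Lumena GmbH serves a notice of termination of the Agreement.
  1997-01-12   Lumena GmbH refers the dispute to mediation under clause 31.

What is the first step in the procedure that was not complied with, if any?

(1) due by 1996-08-25 + 58 days = 1996-10-22; completed 1996-09-10, before the deadline.
(2) permitted from 1996-10-15 + 19 days = 1996-11-03 onward; done 1996-11-10 — permitted.
(3) permitted from 1996-11-10 + 30 days = 1996-12-10 onward; done 1996-12-14 — permitted.
(4) due by 1996-12-14 + 8 days = 1996-12-22; 1996-12-19 is within that limit.
(5) due by 1997-01-08 + 5 days = 1997-01-13; done 1997-01-12 — timely.

None — every step was satisfied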